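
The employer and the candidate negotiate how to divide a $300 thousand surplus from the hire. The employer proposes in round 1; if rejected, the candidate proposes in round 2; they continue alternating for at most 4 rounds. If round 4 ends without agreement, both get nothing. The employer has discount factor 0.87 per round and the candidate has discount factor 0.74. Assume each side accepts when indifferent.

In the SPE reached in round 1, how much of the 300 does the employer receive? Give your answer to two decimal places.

128.22

Round 4 (the candidate proposes): rejection yields 0 for the employer; the candidate offers 0 and keeps 300.
Round 3 (the employer proposes): the candidate can get 300 next round, worth 0.74 × 300 = 222 now, so the employer offers 222, keeping 78.
Round 2 (the candidate proposes): the employer can get 78 next round, worth 0.87 × 78 = 67.86 now; the candidate offers that and keeps 232.14.
Round 1 (the employer proposes): the candidate can get 232.14 next round, worth 0.74 × 232.14 = 171.7836 now, so the employer offers 171.7836, keeping 128.2164.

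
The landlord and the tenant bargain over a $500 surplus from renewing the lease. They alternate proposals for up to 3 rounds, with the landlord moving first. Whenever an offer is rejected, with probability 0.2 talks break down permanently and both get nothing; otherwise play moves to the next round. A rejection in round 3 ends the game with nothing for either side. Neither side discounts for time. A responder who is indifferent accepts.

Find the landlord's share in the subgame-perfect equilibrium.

Round 3 (the landlord proposes): rejection yields 0 for the tenant; the landlord offers 0 and keeps 500.
Round 2 (the tenant proposes): rejecting gives the landlord an expected 0.8 × 500 = 400. The tenant offers 400 and keeps 500 − 400 = 100.
Round 1 (the landlord proposes): rejecting gives the tenant an expected 0.8 × 100 = 80, so the landlord offers 80, keeping 420.

420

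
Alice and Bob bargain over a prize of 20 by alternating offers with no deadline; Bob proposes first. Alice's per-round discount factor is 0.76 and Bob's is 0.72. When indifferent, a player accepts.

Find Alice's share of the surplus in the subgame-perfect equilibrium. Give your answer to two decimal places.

In a stationary SPE each proposer offers the other exactly their discounted continuation value.
If Bob keeps x when proposing and Alice keeps y when proposing, then x = 20 − 0.76y and y = 20 − 0.72x.
Solving: x = 20(1 − 0.76) / (1 − 0.72·0.76) = 4.8 / 0.4528 ≈ 10.6007.
Alice gets 20 − 10.6007 ≈ 9.3993.

9.40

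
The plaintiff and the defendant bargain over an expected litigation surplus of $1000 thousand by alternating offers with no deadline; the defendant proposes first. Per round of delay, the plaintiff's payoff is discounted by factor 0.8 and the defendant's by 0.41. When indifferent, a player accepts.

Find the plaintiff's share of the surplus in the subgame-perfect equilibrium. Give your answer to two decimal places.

702.38

In a stationary SPE each proposer offers the other exactly their discounted continuation value.
If the defendant keeps x when proposing and the plaintiff keeps y when proposing, then x = 1000 − 0.8y and y = 1000 − 0.41x.
Solving: x = 1000(1 − 0.8) / (1 − 0.41·0.8) = 200 / 0.672 ≈ 297.6190.
The plaintiff gets 1000 − 297.6190 ≈ 702.3810.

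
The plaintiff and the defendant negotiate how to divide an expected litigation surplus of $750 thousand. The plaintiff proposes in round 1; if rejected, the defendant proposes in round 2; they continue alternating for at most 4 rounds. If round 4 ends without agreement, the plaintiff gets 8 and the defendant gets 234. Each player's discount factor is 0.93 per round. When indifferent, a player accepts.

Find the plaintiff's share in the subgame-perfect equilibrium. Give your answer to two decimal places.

104.34

Round 4 (the defendant proposes): the plaintiff gets 8 if talks fail, so the defendant offers 8 and keeps 742.
Round 3 (the plaintiff proposes): the defendant can get 742 next round, worth 0.93 × 742 = 690.06 now; the plaintiff offers that and keeps 59.94.
Round 2 (the defendant proposes): the plaintiff can get 59.94 next round, worth 0.93 × 59.94 = 55.7442 now. The defendant offers 55.7442 and keeps 750 − 55.7442 = 694.2558.
Round 1 (the plaintiff proposes): the defendant can get 694.2558 next round, worth 0.93 × 694.2558 = 645.657894 now, so the plaintiff offers 645.657894, keeping 104.342106.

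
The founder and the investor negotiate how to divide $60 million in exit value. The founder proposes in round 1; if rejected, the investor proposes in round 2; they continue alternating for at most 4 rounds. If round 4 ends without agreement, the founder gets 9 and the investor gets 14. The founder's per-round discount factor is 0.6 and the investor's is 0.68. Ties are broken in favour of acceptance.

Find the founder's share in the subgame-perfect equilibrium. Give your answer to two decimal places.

29.53

Solve by backward induction from round 4.
Round 4 (the investor proposes): the founder gets 9 if talks fail, so the investor offers 9 and keeps 51.
Round 3 (the founder proposes): the investor can get 51 next round, worth 0.68 × 51 = 34.68 now; the founder offers that and keeps 25.32.
Round 2 (the investor proposes): the founder can get 25.32 next round, worth 0.6 × 25.32 = 15.192 now. The investor offers 15.192 and keeps 60 − 15.192 = 44.808.
Round 1 (the founder proposes): the investor can get 44.808 next round, worth 0.68 × 44.808 = 30.46944 now, so the founder offers 30.46944, keeping 29.53056.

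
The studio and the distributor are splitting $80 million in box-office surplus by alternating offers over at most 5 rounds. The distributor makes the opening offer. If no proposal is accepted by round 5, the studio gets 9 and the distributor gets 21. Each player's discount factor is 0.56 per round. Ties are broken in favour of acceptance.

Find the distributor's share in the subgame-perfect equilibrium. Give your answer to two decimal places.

53.22

Round 5 (the distributor proposes): the studio gets 9 if talks fail, so the distributor offers 9 and keeps 71.
Round 4 (the studio proposes): the distributor can get 71 next round, worth 0.56 × 71 = 39.76 now. The studio offers 39.76 and keeps 80 − 39.76 = 40.24.
Round 3 (the distributor proposes): the studio can get 40.24 next round, worth 0.56 × 40.24 = 22.5344 now. The distributor offers 22.5344 and keeps 80 − 22.5344 = 57.4656.
Round 2 (the studio proposes): the distributor can get 57.4656 next round, worth 0.56 × 57.4656 = 32.180736 now, so the studio offers 32.180736, keeping 47.819264.
Round 1 (the distributor proposes): the studio can get 47.819264 next round, worth 0.56 × 47.819264 = 26.77878784 now, so the distributor offers 26.77878784, keeping 53.22121216.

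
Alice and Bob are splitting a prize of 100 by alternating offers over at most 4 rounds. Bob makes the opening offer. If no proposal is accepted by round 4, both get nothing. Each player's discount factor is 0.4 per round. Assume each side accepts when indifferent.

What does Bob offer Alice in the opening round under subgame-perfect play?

Round 4 (Alice proposes): rejection yields 0 for Bob; Alice offers 0 and keeps 100.
Round 3 (Bob proposes): Alice can get 100 next round, worth 0.4 × 100 = 40 now. Bob offers 40 and keeps 100 − 40 = 60.
Round 2 (Alice proposes): Bob can get 60 next round, worth 0.4 × 60 = 24 now. Alice offers 24 and keeps 100 − 24 = 76.
Round 1 (Bob proposes): Alice can get 76 next round, worth 0.4 × 76 = 30.4 now. Bob offers 30.4 and keeps 100 − 30.4 = 69.6.

30.4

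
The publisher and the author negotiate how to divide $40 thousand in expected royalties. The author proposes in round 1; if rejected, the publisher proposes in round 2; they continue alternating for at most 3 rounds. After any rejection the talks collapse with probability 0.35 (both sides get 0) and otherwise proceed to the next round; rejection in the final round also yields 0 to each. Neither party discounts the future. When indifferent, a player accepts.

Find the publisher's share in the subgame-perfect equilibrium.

Round 3 (the author proposes): rejection yields 0 for the publisher; the author offers 0 and keeps 40.
Round 2 (the publisher proposes): rejecting gives the author an expected 0.65 × 40 = 26; the publisher offers that and keeps 14.
Round 1 (the author proposes): rejecting gives the publisher an expected 0.65 × 14 = 9.1, so the author offers 9.1, keeping 30.9.

9.1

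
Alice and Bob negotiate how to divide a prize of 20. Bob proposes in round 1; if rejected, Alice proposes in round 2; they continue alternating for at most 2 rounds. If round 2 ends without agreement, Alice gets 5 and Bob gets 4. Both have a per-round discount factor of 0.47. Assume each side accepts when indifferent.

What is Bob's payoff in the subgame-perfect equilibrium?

Work backward from the last round.
Round 2 (Alice proposes): Bob gets 4 if talks fail, so Alice offers 4 and keeps 16.
Round 1 (Bob proposes): Alice can get 16 next round, worth 0.47 × 16 = 7.52 now, so Bob offers 7.52, keeping 12.48.

12.48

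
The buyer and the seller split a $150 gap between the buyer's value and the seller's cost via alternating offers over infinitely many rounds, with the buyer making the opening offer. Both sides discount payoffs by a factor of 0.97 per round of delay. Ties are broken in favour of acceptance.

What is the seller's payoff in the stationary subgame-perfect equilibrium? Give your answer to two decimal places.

73.86

In a stationary SPE each proposer offers the other exactly their discounted continuation value.
If the buyer keeps x when proposing and the seller keeps y when proposing, then x = 150 − 0.97y and y = 150 − 0.97x.
Solving: x = 150(1 − 0.97) / (1 − 0.97·0.97) = 4.5 / 0.0591 ≈ 76.1421.
The seller gets 150 − 76.1421 ≈ 73.8579.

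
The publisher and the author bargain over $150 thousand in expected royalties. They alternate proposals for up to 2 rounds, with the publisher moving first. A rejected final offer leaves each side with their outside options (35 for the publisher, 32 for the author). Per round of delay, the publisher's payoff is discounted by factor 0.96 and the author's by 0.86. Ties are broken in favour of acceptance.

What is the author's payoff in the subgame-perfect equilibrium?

By backward induction:
Round 2 (the author proposes): the publisher gets 35 if talks fail, so the author offers 35 and keeps 115.
Round 1 (the publisher proposes): the author can get 115 next round, worth 0.86 × 115 = 98.9 now, so the publisher offers 98.9, keeping 51.1.

98.9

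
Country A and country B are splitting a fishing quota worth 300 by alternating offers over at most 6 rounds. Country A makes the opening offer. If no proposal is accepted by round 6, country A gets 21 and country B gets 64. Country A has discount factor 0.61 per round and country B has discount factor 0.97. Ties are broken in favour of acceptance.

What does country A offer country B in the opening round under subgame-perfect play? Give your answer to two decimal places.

275.39

Work backward from the last round.
Round 6 (country B proposes): country A gets 21 if talks fail, so country B offers 21 and keeps 279.
Round 5 (country A proposes): country B can get 279 next round, worth 0.97 × 279 = 270.63 now; country A offers that and keeps 29.37.
Round 4 (country B proposes): country A can get 29.37 next round, worth 0.61 × 29.37 = 17.9157 now, so country B offers 17.9157, keeping 282.0843.
Round 3 (country A proposes): country B can get 282.0843 next round, worth 0.97 × 282.0843 = 273.621771 now. Country A offers 273.621771 and keeps 300 − 273.621771 = 26.378229.
Round 2 (country B proposes): country A can get 26.378229 next round, worth 0.61 × 26.378229 = 16.09071969 now, so country B offers 16.09071969, keeping 283.90928031.
Round 1 (country A proposes): country B can get 283.90928031 next round, worth 0.97 × 283.90928031 = 275.3920019007 now, so country A offers 275.3920019007, keeping 24.6079980993.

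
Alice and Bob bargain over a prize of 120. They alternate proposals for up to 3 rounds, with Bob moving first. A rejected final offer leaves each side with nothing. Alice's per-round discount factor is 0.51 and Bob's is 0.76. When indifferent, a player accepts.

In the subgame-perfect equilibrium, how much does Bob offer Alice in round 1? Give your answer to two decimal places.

By backward induction:
Round 3 (Bob proposes): rejection yields 0 for Alice; Bob offers 0 and keeps 120.
Round 2 (Alice proposes): Bob can get 120 next round, worth 0.76 × 120 = 91.2 now, so Alice offers 91.2, keeping 28.8.
Round 1 (Bob proposes): Alice can get 28.8 next round, worth 0.51 × 28.8 = 14.688 now, so Bob offers 14.688, keeping 105.312.

14.69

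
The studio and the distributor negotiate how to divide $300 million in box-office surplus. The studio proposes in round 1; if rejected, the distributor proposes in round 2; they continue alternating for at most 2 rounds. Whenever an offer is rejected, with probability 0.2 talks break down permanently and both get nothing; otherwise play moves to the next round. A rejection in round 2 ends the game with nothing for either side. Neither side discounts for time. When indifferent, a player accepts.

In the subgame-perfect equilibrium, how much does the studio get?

60

By backward induction:
Round 2 (the distributor proposes): the studio will accept anything ≥ 0, so the distributor offers 0 and keeps 300.
Round 1 (the studio proposes): rejecting gives the distributor an expected 0.8 × 300 = 240, so the studio offers 240, keeping 60.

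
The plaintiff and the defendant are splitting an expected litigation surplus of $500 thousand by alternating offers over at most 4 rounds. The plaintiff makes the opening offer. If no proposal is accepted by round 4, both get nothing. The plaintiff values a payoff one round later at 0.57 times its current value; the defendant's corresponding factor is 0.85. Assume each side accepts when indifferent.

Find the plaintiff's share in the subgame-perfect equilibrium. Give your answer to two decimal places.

111.34

Work backward from the last round.
Round 4 (the defendant proposes): rejection yields 0 for the plaintiff; the defendant offers 0 and keeps 500.
Round 3 (the plaintiff proposes): the defendant can get 500 next round, worth 0.85 × 500 = 425 now. The plaintiff offers 425 and keeps 500 − 425 = 75.
Round 2 (the defendant proposes): the plaintiff can get 75 next round, worth 0.57 × 75 = 42.75 now; the defendant offers that and keeps 457.25.
Round 1 (the plaintiff proposes): the defendant can get 457.25 next round, worth 0.85 × 457.25 = 388.6625 now, so the plaintiff offers 388.6625, keeping 111.3375.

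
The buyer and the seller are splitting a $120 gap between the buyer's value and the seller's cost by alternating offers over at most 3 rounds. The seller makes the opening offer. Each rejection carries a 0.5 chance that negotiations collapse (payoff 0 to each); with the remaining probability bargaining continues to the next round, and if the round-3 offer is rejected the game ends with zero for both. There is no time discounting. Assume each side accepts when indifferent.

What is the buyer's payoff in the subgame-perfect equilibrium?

30

Round 3 (the seller proposes): rejection yields 0 for the buyer; the seller offers 0 and keeps 120.
Round 2 (the buyer proposes): rejecting gives the seller an expected 0.5 × 120 = 60. The buyer offers 60 and keeps 120 − 60 = 60.
Round 1 (the seller proposes): rejecting gives the buyer an expected 0.5 × 60 = 30, so the seller offers 30, keeping 90.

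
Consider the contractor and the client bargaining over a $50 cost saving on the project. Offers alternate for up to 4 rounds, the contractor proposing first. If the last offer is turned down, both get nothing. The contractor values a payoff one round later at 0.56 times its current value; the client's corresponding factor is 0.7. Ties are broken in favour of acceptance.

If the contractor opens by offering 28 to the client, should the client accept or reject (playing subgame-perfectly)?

Round 4 (the client proposes): the contractor will accept anything ≥ 0, so the client offers 0 and keeps 50.
Round 3 (the contractor proposes): the client can get 50 next round, worth 0.7 × 50 = 35 now; the contractor offers that and keeps 15.
Round 2 (the client proposes): the contractor can get 15 next round, worth 0.56 × 15 = 8.4 now; the client offers that and keeps 41.6.
So by rejecting in round 1, the client gets 41.6 next round, worth 0.7 × 41.6 = 29.12 now.
Offer 28 < 29.12, so the client rejects.

Reject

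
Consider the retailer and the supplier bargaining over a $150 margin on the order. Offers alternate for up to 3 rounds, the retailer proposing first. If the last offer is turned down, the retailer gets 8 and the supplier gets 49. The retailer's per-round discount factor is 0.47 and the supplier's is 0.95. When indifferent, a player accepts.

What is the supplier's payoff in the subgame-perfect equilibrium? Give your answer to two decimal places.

97.40

Round 3 (the retailer proposes): the supplier gets 49 if talks fail, so the retailer offers 49 and keeps 101.
Round 2 (the supplier proposes): the retailer can get 101 next round, worth 0.47 × 101 = 47.47 now; the supplier offers that and keeps 102.53.
Round 1 (the retailer proposes): the supplier can get 102.53 next round, worth 0.95 × 102.53 = 97.4035 now. The retailer offers 97.4035 and keeps 150 − 97.4035 = 52.5965.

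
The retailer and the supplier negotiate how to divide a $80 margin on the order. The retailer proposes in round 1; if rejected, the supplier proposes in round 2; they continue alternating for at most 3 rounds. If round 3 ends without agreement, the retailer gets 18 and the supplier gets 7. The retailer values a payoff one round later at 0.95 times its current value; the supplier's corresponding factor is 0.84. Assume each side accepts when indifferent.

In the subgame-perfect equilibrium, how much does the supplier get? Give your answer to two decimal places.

8.95

Solve by backward induction from round 3.
Round 3 (the retailer proposes): the supplier gets 7 if talks fail, so the retailer offers 7 and keeps 73.
Round 2 (the supplier proposes): the retailer can get 73 next round, worth 0.95 × 73 = 69.35 now; the supplier offers that and keeps 10.65.
Round 1 (the retailer proposes): the supplier can get 10.65 next round, worth 0.84 × 10.65 = 8.946 now, so the retailer offers 8.946, keeping 71.054.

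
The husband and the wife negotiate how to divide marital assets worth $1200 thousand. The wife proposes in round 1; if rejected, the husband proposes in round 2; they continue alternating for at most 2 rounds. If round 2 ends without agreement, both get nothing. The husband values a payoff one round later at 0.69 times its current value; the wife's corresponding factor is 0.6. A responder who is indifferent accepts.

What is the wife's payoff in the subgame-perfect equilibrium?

Solve by backward induction from round 2.
Round 2 (the husband proposes): the wife will accept anything ≥ 0, so the husband offers 0 and keeps 1200.
Round 1 (the wife proposes): the husband can get 1200 next round, worth 0.69 × 1200 = 828 now. The wife offers 828 and keeps 1200 − 828 = 372.

372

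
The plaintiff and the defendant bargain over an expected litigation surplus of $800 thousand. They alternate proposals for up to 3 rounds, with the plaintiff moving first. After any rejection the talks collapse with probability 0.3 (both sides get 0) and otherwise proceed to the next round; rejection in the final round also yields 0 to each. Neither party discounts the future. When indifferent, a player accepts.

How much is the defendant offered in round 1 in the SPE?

Round 3 (the plaintiff proposes): the defendant will accept anything ≥ 0, so the plaintiff offers 0 and keeps 800.
Round 2 (the defendant proposes): rejecting gives the plaintiff an expected 0.7 × 800 = 560. The defendant offers 560 and keeps 800 − 560 = 240.
Round 1 (the plaintiff proposes): rejecting gives the defendant an expected 0.7 × 240 = 168; the plaintiff offers that and keeps 632.

168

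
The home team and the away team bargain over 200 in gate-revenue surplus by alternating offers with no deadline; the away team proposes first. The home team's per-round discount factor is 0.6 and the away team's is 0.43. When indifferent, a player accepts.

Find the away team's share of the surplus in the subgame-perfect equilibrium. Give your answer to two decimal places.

When the away team proposes, the home team accepts any offer worth at least 0.6 times what the home team would get by proposing next round; and vice versa.
This gives x = 200 − 0.6y and y = 200 − 0.43x, where x and y are each side's share when it proposes.
Hence (1 − 0.6·0.43)x = 200(1 − 0.6), i.e. 0.742·x = 80.
x ≈ 107.8167; the home team's share is 200 − x ≈ 92.1833.

107.82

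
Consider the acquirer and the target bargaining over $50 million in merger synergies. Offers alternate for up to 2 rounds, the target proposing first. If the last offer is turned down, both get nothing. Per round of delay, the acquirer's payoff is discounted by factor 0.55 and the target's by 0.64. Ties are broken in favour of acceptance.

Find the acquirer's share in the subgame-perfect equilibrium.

27.5

Work backward from the last round.
Round 2 (the acquirer proposes): rejection yields 0 for the target; the acquirer offers 0 and keeps 50.
Round 1 (the target proposes): the acquirer can get 50 next round, worth 0.55 × 50 = 27.5 now, so the target offers 27.5, keeping 22.5.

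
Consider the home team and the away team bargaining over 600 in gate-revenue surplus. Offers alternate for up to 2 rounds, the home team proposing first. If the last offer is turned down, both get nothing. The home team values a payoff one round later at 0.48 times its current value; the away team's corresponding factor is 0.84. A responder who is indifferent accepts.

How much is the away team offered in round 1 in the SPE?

504

Round 2 (the away team proposes): rejection yields 0 for the home team; the away team offers 0 and keeps 600.
Round 1 (the home team proposes): the away team can get 600 next round, worth 0.84 × 600 = 504 now; the home team offers that and keeps 96.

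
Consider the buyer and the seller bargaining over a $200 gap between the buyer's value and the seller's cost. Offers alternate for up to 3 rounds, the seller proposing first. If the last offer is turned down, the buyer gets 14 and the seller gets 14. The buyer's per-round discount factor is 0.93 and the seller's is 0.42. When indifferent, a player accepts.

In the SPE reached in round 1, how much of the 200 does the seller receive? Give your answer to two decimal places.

86.65

Round 3 (the seller proposes): the buyer gets 14 if talks fail, so the seller offers 14 and keeps 186.
Round 2 (the buyer proposes): the seller can get 186 next round, worth 0.42 × 186 = 78.12 now; the buyer offers that and keeps 121.88.
Round 1 (the seller proposes): the buyer can get 121.88 next round, worth 0.93 × 121.88 = 113.3484 now. The seller offers 113.3484 and keeps 200 − 113.3484 = 86.6516.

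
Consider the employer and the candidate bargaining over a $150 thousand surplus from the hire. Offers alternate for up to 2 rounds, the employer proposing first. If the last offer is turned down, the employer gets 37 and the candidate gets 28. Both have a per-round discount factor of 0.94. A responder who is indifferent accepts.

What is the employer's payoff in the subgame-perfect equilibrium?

Round 2 (the candidate proposes): the employer gets 37 if talks fail, so the candidate offers 37 and keeps 113.
Round 1 (the employer proposes): the candidate can get 113 next round, worth 0.94 × 113 = 106.22 now, so the employer offers 106.22, keeping 43.78.

43.78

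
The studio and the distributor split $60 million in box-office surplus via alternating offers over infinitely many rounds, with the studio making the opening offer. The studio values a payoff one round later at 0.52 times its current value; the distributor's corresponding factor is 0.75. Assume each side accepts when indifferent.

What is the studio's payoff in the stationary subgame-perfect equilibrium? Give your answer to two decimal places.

When the studio proposes, the distributor accepts any offer worth at least 0.75 times what the distributor would get by proposing next round; and vice versa.
This gives x = 60 − 0.75y and y = 60 − 0.52x, where x and y are each side's share when it proposes.
Hence (1 − 0.75·0.52)x = 60(1 − 0.75), i.e. 0.61·x = 15.
x ≈ 24.5902; the distributor's share is 60 − x ≈ 35.4098.

24.59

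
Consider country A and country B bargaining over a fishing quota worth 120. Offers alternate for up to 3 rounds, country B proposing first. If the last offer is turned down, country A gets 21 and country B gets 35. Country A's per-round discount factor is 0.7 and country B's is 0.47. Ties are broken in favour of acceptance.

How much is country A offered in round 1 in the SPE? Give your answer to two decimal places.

Work backward from the last round.
Round 3 (country B proposes): country A gets 21 if talks fail, so country B offers 21 and keeps 99.
Round 2 (country A proposes): country B can get 99 next round, worth 0.47 × 99 = 46.53 now. Country A offers 46.53 and keeps 120 − 46.53 = 73.47.
Round 1 (country B proposes): country A can get 73.47 next round, worth 0.7 × 73.47 = 51.429 now, so country B offers 51.429, keeping 68.571.

51.43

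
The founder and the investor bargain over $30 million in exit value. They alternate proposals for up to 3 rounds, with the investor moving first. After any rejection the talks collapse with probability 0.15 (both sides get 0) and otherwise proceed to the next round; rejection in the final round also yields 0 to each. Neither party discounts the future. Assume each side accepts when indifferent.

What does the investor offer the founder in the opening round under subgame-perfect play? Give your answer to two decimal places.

3.83

By backward induction:
Round 3 (the investor proposes): rejection yields 0 for the founder; the investor offers 0 and keeps 30.
Round 2 (the founder proposes): rejecting gives the investor an expected 0.85 × 30 = 25.5. The founder offers 25.5 and keeps 30 − 25.5 = 4.5.
Round 1 (the investor proposes): rejecting gives the founder an expected 0.85 × 4.5 = 3.825. The investor offers 3.825 and keeps 30 − 3.825 = 26.175.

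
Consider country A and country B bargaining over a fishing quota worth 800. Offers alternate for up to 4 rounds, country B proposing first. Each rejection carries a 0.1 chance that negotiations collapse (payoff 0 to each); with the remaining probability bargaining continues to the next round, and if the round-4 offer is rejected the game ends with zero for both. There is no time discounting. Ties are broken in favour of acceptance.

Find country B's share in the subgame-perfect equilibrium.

By backward induction:
Round 4 (country A proposes): rejection yields 0 for country B; country A offers 0 and keeps 800.
Round 3 (country B proposes): rejecting gives country A an expected 0.9 × 800 = 720; country B offers that and keeps 80.
Round 2 (country A proposes): rejecting gives country B an expected 0.9 × 80 = 72; country A offers that and keeps 728.
Round 1 (country B proposes): rejecting gives country A an expected 0.9 × 728 = 655.2; country B offers that and keeps 144.8.

144.8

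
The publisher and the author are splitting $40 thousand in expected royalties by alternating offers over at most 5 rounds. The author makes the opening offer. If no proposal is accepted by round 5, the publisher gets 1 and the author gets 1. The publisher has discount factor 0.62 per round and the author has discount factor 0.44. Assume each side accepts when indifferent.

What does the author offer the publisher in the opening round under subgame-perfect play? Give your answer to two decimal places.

Round 5 (the author proposes): the publisher gets 1 if talks fail, so the author offers 1 and keeps 39.
Round 4 (the publisher proposes): the author can get 39 next round, worth 0.44 × 39 = 17.16 now; the publisher offers that and keeps 22.84.
Round 3 (the author proposes): the publisher can get 22.84 next round, worth 0.62 × 22.84 = 14.1608 now; the author offers that and keeps 25.8392.
Round 2 (the publisher proposes): the author can get 25.8392 next round, worth 0.44 × 25.8392 = 11.369248 now; the publisher offers that and keeps 28.630752.
Round 1 (the author proposes): the publisher can get 28.630752 next round, worth 0.62 × 28.630752 = 17.75106624 now. The author offers 17.75106624 and keeps 40 − 17.75106624 = 22.24893376.

17.75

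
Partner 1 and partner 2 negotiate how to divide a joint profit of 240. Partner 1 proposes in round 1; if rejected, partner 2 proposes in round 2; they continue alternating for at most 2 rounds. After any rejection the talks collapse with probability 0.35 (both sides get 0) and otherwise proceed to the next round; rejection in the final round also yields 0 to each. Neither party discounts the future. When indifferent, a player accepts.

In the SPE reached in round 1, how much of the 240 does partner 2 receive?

Round 2 (partner 2 proposes): partner 1 will accept anything ≥ 0, so partner 2 offers 0 and keeps 240.
Round 1 (partner 1 proposes): rejecting gives partner 2 an expected 0.65 × 240 = 156, so partner 1 offers 156, keeping 84.

156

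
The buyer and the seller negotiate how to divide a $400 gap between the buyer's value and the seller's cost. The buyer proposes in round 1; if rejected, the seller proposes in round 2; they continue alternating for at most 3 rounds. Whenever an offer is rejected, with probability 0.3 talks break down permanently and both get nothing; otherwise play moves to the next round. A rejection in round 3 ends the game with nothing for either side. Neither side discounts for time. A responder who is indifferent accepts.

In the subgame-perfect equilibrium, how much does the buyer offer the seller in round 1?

84

Round 3 (the buyer proposes): rejection yields 0 for the seller; the buyer offers 0 and keeps 400.
Round 2 (the seller proposes): rejecting gives the buyer an expected 0.7 × 400 = 280. The seller offers 280 and keeps 400 − 280 = 120.
Round 1 (the buyer proposes): rejecting gives the seller an expected 0.7 × 120 = 84; the buyer offers that and keeps 316.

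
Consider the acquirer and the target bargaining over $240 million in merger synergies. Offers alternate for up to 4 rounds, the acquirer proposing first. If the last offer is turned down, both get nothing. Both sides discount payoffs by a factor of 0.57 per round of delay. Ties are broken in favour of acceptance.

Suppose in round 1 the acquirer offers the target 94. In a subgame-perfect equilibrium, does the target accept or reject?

Work out the target's continuation value if the offer is rejected.
Round 4 (the target proposes): rejection yields 0 for the acquirer; the target offers 0 and keeps 240.
Round 3 (the acquirer proposes): the target can get 240 next round, worth 0.57 × 240 = 136.8 now. The acquirer offers 136.8 and keeps 240 − 136.8 = 103.2.
Round 2 (the target proposes): the acquirer can get 103.2 next round, worth 0.57 × 103.2 = 58.824 now. The target offers 58.824 and keeps 240 − 58.824 = 181.176.
So by rejecting in round 1, the target gets 181.176 next round, worth 0.57 × 181.176 = 103.27032 now.
Offer 94 < 103.27032, so the target rejects.

Reject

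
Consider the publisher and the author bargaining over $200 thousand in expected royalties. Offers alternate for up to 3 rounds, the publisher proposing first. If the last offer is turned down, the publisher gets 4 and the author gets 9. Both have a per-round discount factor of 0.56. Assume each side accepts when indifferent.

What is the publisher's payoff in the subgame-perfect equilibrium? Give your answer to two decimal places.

By backward induction:
Round 3 (the publisher proposes): the author gets 9 if talks fail, so the publisher offers 9 and keeps 191.
Round 2 (the author proposes): the publisher can get 191 next round, worth 0.56 × 191 = 106.96 now. The author offers 106.96 and keeps 200 − 106.96 = 93.04.
Round 1 (the publisher proposes): the author can get 93.04 next round, worth 0.56 × 93.04 = 52.1024 now, so the publisher offers 52.1024, keeping 147.8976.

147.90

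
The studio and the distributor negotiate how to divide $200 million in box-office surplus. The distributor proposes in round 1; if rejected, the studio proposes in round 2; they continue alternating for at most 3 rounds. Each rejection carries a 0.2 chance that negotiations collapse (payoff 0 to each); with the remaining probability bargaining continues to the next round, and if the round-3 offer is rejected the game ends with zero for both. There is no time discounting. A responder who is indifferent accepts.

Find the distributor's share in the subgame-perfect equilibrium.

168

By backward induction:
Round 3 (the distributor proposes): rejection yields 0 for the studio; the distributor offers 0 and keeps 200.
Round 2 (the studio proposes): rejecting gives the distributor an expected 0.8 × 200 = 160, so the studio offers 160, keeping 40.
Round 1 (the distributor proposes): rejecting gives the studio an expected 0.8 × 40 = 32, so the distributor offers 32, keeping 168.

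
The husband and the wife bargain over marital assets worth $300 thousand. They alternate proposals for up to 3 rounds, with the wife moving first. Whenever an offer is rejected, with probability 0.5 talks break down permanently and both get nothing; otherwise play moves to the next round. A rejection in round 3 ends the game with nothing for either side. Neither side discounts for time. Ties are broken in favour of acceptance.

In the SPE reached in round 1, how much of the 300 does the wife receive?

By backward induction:
Round 3 (the wife proposes): rejection yields 0 for the husband; the wife offers 0 and keeps 300.
Round 2 (the husband proposes): rejecting gives the wife an expected 0.5 × 300 = 150; the husband offers that and keeps 150.
Round 1 (the wife proposes): rejecting gives the husband an expected 0.5 × 150 = 75; the wife offers that and keeps 225.

225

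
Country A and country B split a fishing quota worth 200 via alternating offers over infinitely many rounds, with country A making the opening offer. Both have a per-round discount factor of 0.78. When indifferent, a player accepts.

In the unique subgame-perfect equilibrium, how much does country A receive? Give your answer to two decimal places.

112.36

When country A proposes, country B accepts any offer worth at least 0.78 times what country B would get by proposing next round; and vice versa.
This gives x = 200 − 0.78y and y = 200 − 0.78x, where x and y are each side's share when it proposes.
Hence (1 − 0.78·0.78)x = 200(1 − 0.78), i.e. 0.3916·x = 44.
x ≈ 112.3596; country B's share is 200 − x ≈ 87.6404.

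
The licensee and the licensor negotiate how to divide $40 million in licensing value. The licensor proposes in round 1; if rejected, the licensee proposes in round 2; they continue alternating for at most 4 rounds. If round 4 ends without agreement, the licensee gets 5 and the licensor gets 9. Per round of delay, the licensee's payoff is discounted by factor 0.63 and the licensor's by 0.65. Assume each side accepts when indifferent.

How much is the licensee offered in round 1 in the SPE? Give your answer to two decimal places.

Round 4 (the licensee proposes): the licensor gets 9 if talks fail, so the licensee offers 9 and keeps 31.
Round 3 (the licensor proposes): the licensee can get 31 next round, worth 0.63 × 31 = 19.53 now; the licensor offers that and keeps 20.47.
Round 2 (the licensee proposes): the licensor can get 20.47 next round, worth 0.65 × 20.47 = 13.3055 now. The licensee offers 13.3055 and keeps 40 − 13.3055 = 26.6945.
Round 1 (the licensor proposes): the licensee can get 26.6945 next round, worth 0.63 × 26.6945 = 16.817535 now. The licensor offers 16.817535 and keeps 40 − 16.817535 = 23.182465.

16.82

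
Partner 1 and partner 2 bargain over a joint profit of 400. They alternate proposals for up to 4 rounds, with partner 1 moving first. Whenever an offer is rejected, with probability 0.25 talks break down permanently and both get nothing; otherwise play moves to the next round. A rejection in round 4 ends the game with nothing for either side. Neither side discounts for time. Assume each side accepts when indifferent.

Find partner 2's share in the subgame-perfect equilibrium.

243.75

By backward induction:
Round 4 (partner 2 proposes): rejection yields 0 for partner 1; partner 2 offers 0 and keeps 400.
Round 3 (partner 1 proposes): rejecting gives partner 2 an expected 0.75 × 400 = 300. Partner 1 offers 300 and keeps 400 − 300 = 100.
Round 2 (partner 2 proposes): rejecting gives partner 1 an expected 0.75 × 100 = 75, so partner 2 offers 75, keeping 325.
Round 1 (partner 1 proposes): rejecting gives partner 2 an expected 0.75 × 325 = 243.75, so partner 1 offers 243.75, keeping 156.25.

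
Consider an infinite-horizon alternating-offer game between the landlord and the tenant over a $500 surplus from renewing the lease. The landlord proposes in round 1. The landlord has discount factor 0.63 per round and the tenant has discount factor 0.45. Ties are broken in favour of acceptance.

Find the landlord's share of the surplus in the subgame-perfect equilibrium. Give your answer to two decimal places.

383.81

When the landlord proposes, the tenant accepts any offer worth at least 0.45 times what the tenant would get by proposing next round; and vice versa.
This gives x = 500 − 0.45y and y = 500 − 0.63x, where x and y are each side's share when it proposes.
Hence (1 − 0.45·0.63)x = 500(1 − 0.45), i.e. 0.7165·x = 275.
x ≈ 383.8102; the tenant's share is 500 − x ≈ 116.1898.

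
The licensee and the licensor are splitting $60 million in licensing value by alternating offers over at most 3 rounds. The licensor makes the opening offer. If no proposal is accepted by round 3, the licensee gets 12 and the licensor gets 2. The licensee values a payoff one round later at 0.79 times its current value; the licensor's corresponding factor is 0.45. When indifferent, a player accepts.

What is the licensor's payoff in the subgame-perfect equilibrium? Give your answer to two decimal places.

29.66

Round 3 (the licensor proposes): the licensee gets 12 if talks fail, so the licensor offers 12 and keeps 48.
Round 2 (the licensee proposes): the licensor can get 48 next round, worth 0.45 × 48 = 21.6 now, so the licensee offers 21.6, keeping 38.4.
Round 1 (the licensor proposes): the licensee can get 38.4 next round, worth 0.79 × 38.4 = 30.336 now, so the licensor offers 30.336, keeping 29.664.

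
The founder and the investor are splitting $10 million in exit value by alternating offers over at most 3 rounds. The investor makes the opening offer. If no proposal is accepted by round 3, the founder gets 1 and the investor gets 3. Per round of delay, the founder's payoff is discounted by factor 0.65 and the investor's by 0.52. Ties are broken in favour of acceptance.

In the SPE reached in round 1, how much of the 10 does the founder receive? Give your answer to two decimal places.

Work backward from the last round.
Round 3 (the investor proposes): the founder gets 1 if talks fail, so the investor offers 1 and keeps 9.
Round 2 (the founder proposes): the investor can get 9 next round, worth 0.52 × 9 = 4.68 now. The founder offers 4.68 and keeps 10 − 4.68 = 5.32.
Round 1 (the investor proposes): the founder can get 5.32 next round, worth 0.65 × 5.32 = 3.458 now, so the investor offers 3.458, keeping 6.542.

3.46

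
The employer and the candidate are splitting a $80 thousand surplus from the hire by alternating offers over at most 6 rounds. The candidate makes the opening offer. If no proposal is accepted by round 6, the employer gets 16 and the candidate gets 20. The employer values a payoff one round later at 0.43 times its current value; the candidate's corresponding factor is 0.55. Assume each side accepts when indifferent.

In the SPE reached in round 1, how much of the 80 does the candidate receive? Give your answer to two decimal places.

59.42

Round 6 (the employer proposes): the candidate gets 20 if talks fail, so the employer offers 20 and keeps 60.
Round 5 (the candidate proposes): the employer can get 60 next round, worth 0.43 × 60 = 25.8 now. The candidate offers 25.8 and keeps 80 − 25.8 = 54.2.
Round 4 (the employer proposes): the candidate can get 54.2 next round, worth 0.55 × 54.2 = 29.81 now, so the employer offers 29.81, keeping 50.19.
Round 3 (the candidate proposes): the employer can get 50.19 next round, worth 0.43 × 50.19 = 21.5817 now. The candidate offers 21.5817 and keeps 80 − 21.5817 = 58.4183.
Round 2 (the employer proposes): the candidate can get 58.4183 next round, worth 0.55 × 58.4183 = 32.130065 now, so the employer offers 32.130065, keeping 47.869935.
Round 1 (the candidate proposes): the employer can get 47.869935 next round, worth 0.43 × 47.869935 = 20.58407205 now; the candidate offers that and keeps 59.41592795.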